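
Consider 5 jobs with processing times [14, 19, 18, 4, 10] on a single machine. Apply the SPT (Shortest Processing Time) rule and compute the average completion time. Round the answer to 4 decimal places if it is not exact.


Sort jobs by processing time (SPT order): [4, 10, 14, 18, 19]
Compute completion times sequentially:
  Job 1: processing = 4, completes at 4
  Job 2: processing = 10, completes at 14
  Job 3: processing = 14, completes at 28
  Job 4: processing = 18, completes at 46
  Job 5: processing = 19, completes at 65
Sum of completion times = 157
Average completion time = 157/5 = 31.4

31.4


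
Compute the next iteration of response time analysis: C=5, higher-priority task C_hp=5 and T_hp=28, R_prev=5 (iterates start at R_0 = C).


R_next = C + ceil(R_prev / T_hp) * C_hp
ceil(5 / 28) = ceil(0.1786) = 1
Interference = 1 * 5 = 5
R_next = 5 + 5 = 10

10


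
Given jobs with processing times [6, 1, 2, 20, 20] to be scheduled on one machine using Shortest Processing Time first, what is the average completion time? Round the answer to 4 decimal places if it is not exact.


Sort jobs by processing time (SPT order): [1, 2, 6, 20, 20]
Compute completion times sequentially:
  Job 1: processing = 1, completes at 1
  Job 2: processing = 2, completes at 3
  Job 3: processing = 6, completes at 9
  Job 4: processing = 20, completes at 29
  Job 5: processing = 20, completes at 49
Sum of completion times = 91
Average completion time = 91/5 = 18.2

18.2


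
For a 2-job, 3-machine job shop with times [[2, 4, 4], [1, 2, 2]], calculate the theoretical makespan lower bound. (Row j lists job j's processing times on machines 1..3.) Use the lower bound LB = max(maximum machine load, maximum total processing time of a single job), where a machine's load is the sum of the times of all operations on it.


Machine loads:
  Machine 1: 2 + 1 = 3
  Machine 2: 4 + 2 = 6
  Machine 3: 4 + 2 = 6
Max machine load = 6
Job totals:
  Job 1: 10
  Job 2: 5
Max job total = 10
Lower bound = max(6, 10) = 10

10


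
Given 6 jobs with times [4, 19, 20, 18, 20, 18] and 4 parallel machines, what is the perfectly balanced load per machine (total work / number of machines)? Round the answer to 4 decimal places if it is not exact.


Total processing time = 4 + 19 + 20 + 18 + 20 + 18 = 99
Number of machines = 4
Ideal balanced load = 99 / 4 = 24.75

24.75


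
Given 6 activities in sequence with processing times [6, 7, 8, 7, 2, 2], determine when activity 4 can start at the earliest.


Activity 4 starts after activities 1 through 3 complete.
Predecessor durations: [6, 7, 8]
ES = 6 + 7 + 8 = 21

21


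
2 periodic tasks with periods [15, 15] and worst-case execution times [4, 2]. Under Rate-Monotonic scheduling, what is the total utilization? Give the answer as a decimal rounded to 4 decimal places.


Compute individual utilizations (exact fractions):
  Task 1: C/T = 4/15 (approx. 0.2667)
  Task 2: C/T = 2/15 (approx. 0.1333)
Total utilization U = 4/15 + 2/15 = 2/5
Rounded to 4 decimal places: U = 0.4000
RM (Liu & Layland) bound for 2 tasks = 0.828427; compare with U = 2/5 (approx. 0.400000)
U <= bound, so schedulable by RM sufficient condition.

0.4000


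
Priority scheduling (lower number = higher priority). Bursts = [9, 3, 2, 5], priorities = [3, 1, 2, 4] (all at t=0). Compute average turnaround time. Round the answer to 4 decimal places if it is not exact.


Sort by priority (ascending = highest first):
Order: [(1, 3), (2, 2), (3, 9), (4, 5)]
Completion times:
  Priority 1, burst=3, C=3
  Priority 2, burst=2, C=5
  Priority 3, burst=9, C=14
  Priority 4, burst=5, C=19
Average turnaround = 41/4 = 10.25

10.25


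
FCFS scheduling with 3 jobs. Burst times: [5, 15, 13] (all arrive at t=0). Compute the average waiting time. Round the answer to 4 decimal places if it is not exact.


FCFS order (as given): [5, 15, 13]
Waiting times:
  Job 1: wait = 0
  Job 2: wait = 5
  Job 3: wait = 20
Sum of waiting times = 25
Average waiting time = 25/3 = 8.3333

8.3333


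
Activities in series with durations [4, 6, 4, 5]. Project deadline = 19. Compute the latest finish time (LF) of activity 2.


LF(activity 2) = deadline - sum of successor durations
Successors: activities 3 through 4 with durations [4, 5]
Sum of successor durations = 9
LF = 19 - 9 = 10

10


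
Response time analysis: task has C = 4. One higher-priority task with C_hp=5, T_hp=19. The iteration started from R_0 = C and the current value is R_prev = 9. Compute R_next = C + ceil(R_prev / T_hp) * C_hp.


R_next = C + ceil(R_prev / T_hp) * C_hp
ceil(9 / 19) = ceil(0.4737) = 1
Interference = 1 * 5 = 5
R_next = 4 + 5 = 9
R_next = R_prev, so the iteration has converged (response time = 9).

9


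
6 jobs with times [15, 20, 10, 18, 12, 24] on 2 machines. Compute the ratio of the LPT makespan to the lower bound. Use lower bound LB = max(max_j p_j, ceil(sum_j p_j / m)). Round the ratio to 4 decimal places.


LPT order: [24, 20, 18, 15, 12, 10]
Machine loads after assignment: [49, 50]
LPT makespan = 50
Lower bound = max(max_job, ceil(total/2)) = max(24, 50) = 50
Ratio = 50 / 50 = 1.0

1.0


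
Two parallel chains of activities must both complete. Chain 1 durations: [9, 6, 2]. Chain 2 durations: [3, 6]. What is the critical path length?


Path A total = 9 + 6 + 2 = 17
Path B total = 3 + 6 = 9
Critical path = longest path = max(17, 9) = 17

17


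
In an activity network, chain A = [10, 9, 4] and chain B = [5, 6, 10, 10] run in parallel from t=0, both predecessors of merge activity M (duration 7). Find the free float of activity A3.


ES(A3) = sum of predecessors on chain A = 19
EF(A3) = ES + duration = 19 + 4 = 23
Successor of A3 is M. ES(M) = max(sum(A), sum(B)) = max(23, 31) = 31
Free float = ES(successor) - EF(current) = 31 - 23 = 8

8


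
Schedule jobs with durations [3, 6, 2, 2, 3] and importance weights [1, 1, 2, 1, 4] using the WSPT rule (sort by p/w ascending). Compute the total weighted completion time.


Compute p/w ratios and sort ascending (WSPT): [(3, 4), (2, 2), (2, 1), (3, 1), (6, 1)]
Compute weighted completion times:
  Job (p=3,w=4): C=3, w*C=4*3=12
  Job (p=2,w=2): C=5, w*C=2*5=10
  Job (p=2,w=1): C=7, w*C=1*7=7
  Job (p=3,w=1): C=10, w*C=1*10=10
  Job (p=6,w=1): C=16, w*C=1*16=16
Total weighted completion time = 55

55


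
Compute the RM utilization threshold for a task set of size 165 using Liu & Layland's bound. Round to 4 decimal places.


Compute 2^(1/165) = 1.0042097281
Subtract 1: 1.0042097281 - 1 = 0.0042097281
Multiply by n: 165 * 0.0042097281 = 0.6946051365
Round to 4 dp: 0.6946

0.6946


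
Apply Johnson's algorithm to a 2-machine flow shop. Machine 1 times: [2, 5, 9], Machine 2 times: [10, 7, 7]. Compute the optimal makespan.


Apply Johnson's rule:
  Group 1 (a <= b): [(1, 2, 10), (2, 5, 7)]
  Group 2 (a > b): [(3, 9, 7)]
Optimal job order: [1, 2, 3]
Schedule:
  Job 1: M1 done at 2, M2 done at 12
  Job 2: M1 done at 7, M2 done at 19
  Job 3: M1 done at 16, M2 done at 26
Makespan = 26

26


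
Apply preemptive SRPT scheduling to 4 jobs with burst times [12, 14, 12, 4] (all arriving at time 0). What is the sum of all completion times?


Since all jobs arrive at t=0, SRPT equals SPT ordering.
SPT order: [4, 12, 12, 14]
Completion times:
  Job 1: p=4, C=4
  Job 2: p=12, C=16
  Job 3: p=12, C=28
  Job 4: p=14, C=42
Total completion time = 4 + 16 + 28 + 42 = 90

90


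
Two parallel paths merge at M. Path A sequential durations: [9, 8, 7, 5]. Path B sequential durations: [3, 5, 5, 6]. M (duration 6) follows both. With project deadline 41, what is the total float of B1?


Forward pass: ES(B1) = sum of predecessors on chain B = 0
EF = ES + duration = 0 + 3 = 3
Backward pass: LF(M) = deadline = 41; LS(M) = 41 - 6 = 35
LF(B1) = LS(M) - sum(successors on chain B) = 35 - 16 = 19
LS = LF - duration = 19 - 3 = 16
Total float = LS - ES = 16 - 0 = 16

16


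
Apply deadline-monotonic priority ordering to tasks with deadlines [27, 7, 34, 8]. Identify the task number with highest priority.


Sort tasks by relative deadline (ascending):
  Task 2: deadline = 7
  Task 4: deadline = 8
  Task 1: deadline = 27
  Task 3: deadline = 34
Priority order (highest first): [2, 4, 1, 3]
Highest priority task = 2

2


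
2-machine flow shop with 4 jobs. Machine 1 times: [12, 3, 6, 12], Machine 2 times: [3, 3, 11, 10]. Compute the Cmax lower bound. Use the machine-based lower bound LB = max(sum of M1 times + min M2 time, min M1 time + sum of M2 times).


LB1 = sum(M1 times) + min(M2 times) = 33 + 3 = 36
LB2 = min(M1 times) + sum(M2 times) = 3 + 27 = 30
Lower bound = max(LB1, LB2) = max(36, 30) = 36

36


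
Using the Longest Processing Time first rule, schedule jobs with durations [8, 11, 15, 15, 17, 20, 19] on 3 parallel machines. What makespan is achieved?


Sort jobs in decreasing order (LPT): [20, 19, 17, 15, 15, 11, 8]
Assign each job to the least loaded machine:
  Machine 1: jobs [20, 11, 8], load = 39
  Machine 2: jobs [19, 15], load = 34
  Machine 3: jobs [17, 15], load = 32
Makespan = max load = 39

39


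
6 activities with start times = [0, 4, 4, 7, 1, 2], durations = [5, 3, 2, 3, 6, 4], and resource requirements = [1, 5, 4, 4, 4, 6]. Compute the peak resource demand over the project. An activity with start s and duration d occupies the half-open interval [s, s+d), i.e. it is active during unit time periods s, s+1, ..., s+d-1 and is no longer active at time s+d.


Each activity i is active on [start_i, start_i + duration_i).
Compute total resource usage per time slot:
  t=0: active resources = [1], total = 1
  t=1: active resources = [1, 4], total = 5
  t=2: active resources = [1, 4, 6], total = 11
  t=3: active resources = [1, 4, 6], total = 11
  t=4: active resources = [1, 5, 4, 4, 6], total = 20
  t=5: active resources = [5, 4, 4, 6], total = 19
  t=6: active resources = [5, 4], total = 9
  t=7: active resources = [4], total = 4
  t=8: active resources = [4], total = 4
  t=9: active resources = [4], total = 4
Peak resource demand = 20

20


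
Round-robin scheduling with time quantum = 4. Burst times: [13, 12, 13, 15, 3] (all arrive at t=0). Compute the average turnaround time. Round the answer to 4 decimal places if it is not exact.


Time quantum = 4
Execution trace:
  J1 runs 4 units, time = 4
  J2 runs 4 units, time = 8
  J3 runs 4 units, time = 12
  J4 runs 4 units, time = 16
  J5 runs 3 units, time = 19
  J1 runs 4 units, time = 23
  J2 runs 4 units, time = 27
  J3 runs 4 units, time = 31
  J4 runs 4 units, time = 35
  J1 runs 4 units, time = 39
  J2 runs 4 units, time = 43
  J3 runs 4 units, time = 47
  J4 runs 4 units, time = 51
  J1 runs 1 units, time = 52
  J3 runs 1 units, time = 53
  J4 runs 3 units, time = 56
Finish times: [52, 43, 53, 56, 19]
Average turnaround = 223/5 = 44.6

44.6


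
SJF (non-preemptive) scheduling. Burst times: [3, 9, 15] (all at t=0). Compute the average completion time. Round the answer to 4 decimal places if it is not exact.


SJF order (ascending): [3, 9, 15]
Completion times:
  Job 1: burst=3, C=3
  Job 2: burst=9, C=12
  Job 3: burst=15, C=27
Average completion = 42/3 = 14.0

14.0


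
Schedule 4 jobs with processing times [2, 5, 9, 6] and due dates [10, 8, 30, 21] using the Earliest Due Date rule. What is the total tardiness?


Sort by due date (EDD order): [(5, 8), (2, 10), (6, 21), (9, 30)]
Compute completion times and tardiness:
  Job 1: p=5, d=8, C=5, tardiness=max(0,5-8)=0
  Job 2: p=2, d=10, C=7, tardiness=max(0,7-10)=0
  Job 3: p=6, d=21, C=13, tardiness=max(0,13-21)=0
  Job 4: p=9, d=30, C=22, tardiness=max(0,22-30)=0
Total tardiness = 0

0


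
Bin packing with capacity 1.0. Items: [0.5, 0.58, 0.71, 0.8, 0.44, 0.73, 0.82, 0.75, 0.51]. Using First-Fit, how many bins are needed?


Place items sequentially using First-Fit:
  Item 0.5 -> new Bin 1
  Item 0.58 -> new Bin 2
  Item 0.71 -> new Bin 3
  Item 0.8 -> new Bin 4
  Item 0.44 -> Bin 1 (now 0.94)
  Item 0.73 -> new Bin 5
  Item 0.82 -> new Bin 6
  Item 0.75 -> new Bin 7
  Item 0.51 -> new Bin 8
Total bins used = 8

8


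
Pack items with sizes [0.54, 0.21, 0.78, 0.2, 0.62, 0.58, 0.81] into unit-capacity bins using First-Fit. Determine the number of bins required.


Place items sequentially using First-Fit:
  Item 0.54 -> new Bin 1
  Item 0.21 -> Bin 1 (now 0.75)
  Item 0.78 -> new Bin 2
  Item 0.2 -> Bin 1 (now 0.95)
  Item 0.62 -> new Bin 3
  Item 0.58 -> new Bin 4
  Item 0.81 -> new Bin 5
Total bins used = 5

5


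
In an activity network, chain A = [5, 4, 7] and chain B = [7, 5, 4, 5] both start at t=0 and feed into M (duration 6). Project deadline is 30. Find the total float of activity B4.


Forward pass: ES(B4) = sum of predecessors on chain B = 16
EF = ES + duration = 16 + 5 = 21
Backward pass: LF(M) = deadline = 30; LS(M) = 30 - 6 = 24
LF(B4) = LS(M) - sum(successors on chain B) = 24 - 0 = 24
LS = LF - duration = 24 - 5 = 19
Total float = LS - ES = 19 - 16 = 3

3


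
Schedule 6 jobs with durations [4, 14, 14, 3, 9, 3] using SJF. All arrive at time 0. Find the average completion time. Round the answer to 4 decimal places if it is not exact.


SJF order (ascending): [3, 3, 4, 9, 14, 14]
Completion times:
  Job 1: burst=3, C=3
  Job 2: burst=3, C=6
  Job 3: burst=4, C=10
  Job 4: burst=9, C=19
  Job 5: burst=14, C=33
  Job 6: burst=14, C=47
Average completion = 118/6 = 19.6667

19.6667


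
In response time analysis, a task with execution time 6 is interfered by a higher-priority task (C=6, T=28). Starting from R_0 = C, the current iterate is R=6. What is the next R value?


R_next = C + ceil(R_prev / T_hp) * C_hp
ceil(6 / 28) = ceil(0.2143) = 1
Interference = 1 * 6 = 6
R_next = 6 + 6 = 12

12


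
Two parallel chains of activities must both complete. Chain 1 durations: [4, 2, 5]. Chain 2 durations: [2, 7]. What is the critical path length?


Path A total = 4 + 2 + 5 = 11
Path B total = 2 + 7 = 9
Critical path = longest path = max(11, 9) = 11

11


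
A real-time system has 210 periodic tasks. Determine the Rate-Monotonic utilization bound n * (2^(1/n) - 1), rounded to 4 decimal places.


Compute 2^(1/210) = 1.0033061542
Subtract 1: 1.0033061542 - 1 = 0.0033061542
Multiply by n: 210 * 0.0033061542 = 0.6942923820
Round to 4 dp: 0.6943

0.6943


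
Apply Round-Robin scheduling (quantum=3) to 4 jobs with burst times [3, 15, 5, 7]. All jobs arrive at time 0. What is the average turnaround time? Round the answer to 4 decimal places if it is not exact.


Time quantum = 3
Execution trace:
  J1 runs 3 units, time = 3
  J2 runs 3 units, time = 6
  J3 runs 3 units, time = 9
  J4 runs 3 units, time = 12
  J2 runs 3 units, time = 15
  J3 runs 2 units, time = 17
  J4 runs 3 units, time = 20
  J2 runs 3 units, time = 23
  J4 runs 1 units, time = 24
  J2 runs 3 units, time = 27
  J2 runs 3 units, time = 30
Finish times: [3, 30, 17, 24]
Average turnaround = 74/4 = 18.5

18.5


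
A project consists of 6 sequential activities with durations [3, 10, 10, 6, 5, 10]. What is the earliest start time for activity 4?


Activity 4 starts after activities 1 through 3 complete.
Predecessor durations: [3, 10, 10]
ES = 3 + 10 + 10 = 23

23


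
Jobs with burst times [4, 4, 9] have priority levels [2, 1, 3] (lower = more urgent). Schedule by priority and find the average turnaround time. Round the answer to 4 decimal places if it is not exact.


Sort by priority (ascending = highest first):
Order: [(1, 4), (2, 4), (3, 9)]
Completion times:
  Priority 1, burst=4, C=4
  Priority 2, burst=4, C=8
  Priority 3, burst=9, C=17
Average turnaround = 29/3 = 9.6667

9.6667


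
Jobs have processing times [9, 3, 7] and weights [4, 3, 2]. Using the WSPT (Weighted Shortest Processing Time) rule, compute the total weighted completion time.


Compute p/w ratios and sort ascending (WSPT): [(3, 3), (9, 4), (7, 2)]
Compute weighted completion times:
  Job (p=3,w=3): C=3, w*C=3*3=9
  Job (p=9,w=4): C=12, w*C=4*12=48
  Job (p=7,w=2): C=19, w*C=2*19=38
Total weighted completion time = 95

95


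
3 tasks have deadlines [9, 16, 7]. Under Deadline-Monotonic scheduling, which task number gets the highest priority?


Sort tasks by relative deadline (ascending):
  Task 3: deadline = 7
  Task 1: deadline = 9
  Task 2: deadline = 16
Priority order (highest first): [3, 1, 2]
Highest priority task = 3

3


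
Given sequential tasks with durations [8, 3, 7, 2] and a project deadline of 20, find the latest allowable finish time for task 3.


LF(activity 3) = deadline - sum of successor durations
Successors: activities 4 through 4 with durations [2]
Sum of successor durations = 2
LF = 20 - 2 = 18

18


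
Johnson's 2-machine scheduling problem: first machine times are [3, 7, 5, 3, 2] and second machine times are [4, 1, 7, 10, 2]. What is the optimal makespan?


Apply Johnson's rule:
  Group 1 (a <= b): [(5, 2, 2), (1, 3, 4), (4, 3, 10), (3, 5, 7)]
  Group 2 (a > b): [(2, 7, 1)]
Optimal job order: [5, 1, 4, 3, 2]
Schedule:
  Job 5: M1 done at 2, M2 done at 4
  Job 1: M1 done at 5, M2 done at 9
  Job 4: M1 done at 8, M2 done at 19
  Job 3: M1 done at 13, M2 done at 26
  Job 2: M1 done at 20, M2 done at 27
Makespan = 27

27


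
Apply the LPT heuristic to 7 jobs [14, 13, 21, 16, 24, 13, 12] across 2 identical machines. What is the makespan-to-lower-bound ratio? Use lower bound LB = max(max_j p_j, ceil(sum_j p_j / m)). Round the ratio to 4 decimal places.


LPT order: [24, 21, 16, 14, 13, 13, 12]
Machine loads after assignment: [51, 62]
LPT makespan = 62
Lower bound = max(max_job, ceil(total/2)) = max(24, 57) = 57
Ratio = 62 / 57 = 1.0877

1.0877


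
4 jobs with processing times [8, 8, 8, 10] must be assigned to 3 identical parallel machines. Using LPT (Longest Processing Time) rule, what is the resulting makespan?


Sort jobs in decreasing order (LPT): [10, 8, 8, 8]
Assign each job to the least loaded machine:
  Machine 1: jobs [10], load = 10
  Machine 2: jobs [8, 8], load = 16
  Machine 3: jobs [8], load = 8
Makespan = max load = 16

16


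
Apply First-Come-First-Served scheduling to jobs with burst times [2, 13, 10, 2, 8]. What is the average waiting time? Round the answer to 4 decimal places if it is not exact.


FCFS order (as given): [2, 13, 10, 2, 8]
Waiting times:
  Job 1: wait = 0
  Job 2: wait = 2
  Job 3: wait = 15
  Job 4: wait = 25
  Job 5: wait = 27
Sum of waiting times = 69
Average waiting time = 69/5 = 13.8

13.8


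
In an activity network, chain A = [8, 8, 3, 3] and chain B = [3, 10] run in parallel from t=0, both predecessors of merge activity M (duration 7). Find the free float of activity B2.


ES(B2) = sum of predecessors on chain B = 3
EF(B2) = ES + duration = 3 + 10 = 13
Successor of B2 is M. ES(M) = max(sum(A), sum(B)) = max(22, 13) = 22
Free float = ES(successor) - EF(current) = 22 - 13 = 9

9


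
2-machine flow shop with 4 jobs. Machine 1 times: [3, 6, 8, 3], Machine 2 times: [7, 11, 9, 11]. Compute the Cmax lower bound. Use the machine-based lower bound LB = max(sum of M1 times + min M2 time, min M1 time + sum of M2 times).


LB1 = sum(M1 times) + min(M2 times) = 20 + 7 = 27
LB2 = min(M1 times) + sum(M2 times) = 3 + 38 = 41
Lower bound = max(LB1, LB2) = max(27, 41) = 41

41


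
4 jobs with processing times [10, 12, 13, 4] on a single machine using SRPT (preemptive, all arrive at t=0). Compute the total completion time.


Since all jobs arrive at t=0, SRPT equals SPT ordering.
SPT order: [4, 10, 12, 13]
Completion times:
  Job 1: p=4, C=4
  Job 2: p=10, C=14
  Job 3: p=12, C=26
  Job 4: p=13, C=39
Total completion time = 4 + 14 + 26 + 39 = 83

83


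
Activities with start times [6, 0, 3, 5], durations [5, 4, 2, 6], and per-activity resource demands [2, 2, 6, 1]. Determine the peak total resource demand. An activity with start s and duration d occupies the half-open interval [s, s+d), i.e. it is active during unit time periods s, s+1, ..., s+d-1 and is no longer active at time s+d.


Each activity i is active on [start_i, start_i + duration_i).
Compute total resource usage per time slot:
  t=0: active resources = [2], total = 2
  t=1: active resources = [2], total = 2
  t=2: active resources = [2], total = 2
  t=3: active resources = [2, 6], total = 8
  t=4: active resources = [6], total = 6
  t=5: active resources = [1], total = 1
  t=6: active resources = [2, 1], total = 3
  t=7: active resources = [2, 1], total = 3
  t=8: active resources = [2, 1], total = 3
  t=9: active resources = [2, 1], total = 3
  t=10: active resources = [2, 1], total = 3
Peak resource demand = 8

8


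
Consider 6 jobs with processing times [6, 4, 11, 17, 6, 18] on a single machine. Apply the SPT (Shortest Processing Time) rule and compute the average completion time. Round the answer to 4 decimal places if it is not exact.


Sort jobs by processing time (SPT order): [4, 6, 6, 11, 17, 18]
Compute completion times sequentially:
  Job 1: processing = 4, completes at 4
  Job 2: processing = 6, completes at 10
  Job 3: processing = 6, completes at 16
  Job 4: processing = 11, completes at 27
  Job 5: processing = 17, completes at 44
  Job 6: processing = 18, completes at 62
Sum of completion times = 163
Average completion time = 163/6 = 27.1667

27.1667


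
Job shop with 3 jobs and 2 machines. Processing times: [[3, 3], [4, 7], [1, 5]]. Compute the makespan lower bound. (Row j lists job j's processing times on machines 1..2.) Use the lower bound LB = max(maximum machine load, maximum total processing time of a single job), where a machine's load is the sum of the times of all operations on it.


Machine loads:
  Machine 1: 3 + 4 + 1 = 8
  Machine 2: 3 + 7 + 5 = 15
Max machine load = 15
Job totals:
  Job 1: 6
  Job 2: 11
  Job 3: 6
Max job total = 11
Lower bound = max(15, 11) = 15

15


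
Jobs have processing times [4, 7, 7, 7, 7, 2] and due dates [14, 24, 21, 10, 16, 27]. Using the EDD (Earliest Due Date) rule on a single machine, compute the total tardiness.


Sort by due date (EDD order): [(7, 10), (4, 14), (7, 16), (7, 21), (7, 24), (2, 27)]
Compute completion times and tardiness:
  Job 1: p=7, d=10, C=7, tardiness=max(0,7-10)=0
  Job 2: p=4, d=14, C=11, tardiness=max(0,11-14)=0
  Job 3: p=7, d=16, C=18, tardiness=max(0,18-16)=2
  Job 4: p=7, d=21, C=25, tardiness=max(0,25-21)=4
  Job 5: p=7, d=24, C=32, tardiness=max(0,32-24)=8
  Job 6: p=2, d=27, C=34, tardiness=max(0,34-27)=7
Total tardiness = 21

21


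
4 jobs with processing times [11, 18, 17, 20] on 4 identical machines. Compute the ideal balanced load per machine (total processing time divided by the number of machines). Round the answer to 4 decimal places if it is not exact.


Total processing time = 11 + 18 + 17 + 20 = 66
Number of machines = 4
Ideal balanced load = 66 / 4 = 16.5

16.5


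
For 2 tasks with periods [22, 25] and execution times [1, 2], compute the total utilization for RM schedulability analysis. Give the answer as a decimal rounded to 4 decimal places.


Compute individual utilizations (exact fractions):
  Task 1: C/T = 1/22 (approx. 0.0455)
  Task 2: C/T = 2/25 (approx. 0.08)
Total utilization U = 1/22 + 2/25 = 69/550
Rounded to 4 decimal places: U = 0.1255
RM (Liu & Layland) bound for 2 tasks = 0.828427; compare with U = 69/550 (approx. 0.125455)
U <= bound, so schedulable by RM sufficient condition.

0.1255


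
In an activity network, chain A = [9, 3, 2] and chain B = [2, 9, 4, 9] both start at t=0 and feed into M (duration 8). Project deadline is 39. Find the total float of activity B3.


Forward pass: ES(B3) = sum of predecessors on chain B = 11
EF = ES + duration = 11 + 4 = 15
Backward pass: LF(M) = deadline = 39; LS(M) = 39 - 8 = 31
LF(B3) = LS(M) - sum(successors on chain B) = 31 - 9 = 22
LS = LF - duration = 22 - 4 = 18
Total float = LS - ES = 18 - 11 = 7

7


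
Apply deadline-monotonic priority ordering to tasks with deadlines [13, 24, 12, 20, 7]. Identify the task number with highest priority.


Sort tasks by relative deadline (ascending):
  Task 5: deadline = 7
  Task 3: deadline = 12
  Task 1: deadline = 13
  Task 4: deadline = 20
  Task 2: deadline = 24
Priority order (highest first): [5, 3, 1, 4, 2]
Highest priority task = 5

5


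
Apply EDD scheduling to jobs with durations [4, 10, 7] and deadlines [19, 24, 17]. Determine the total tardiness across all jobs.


Sort by due date (EDD order): [(7, 17), (4, 19), (10, 24)]
Compute completion times and tardiness:
  Job 1: p=7, d=17, C=7, tardiness=max(0,7-17)=0
  Job 2: p=4, d=19, C=11, tardiness=max(0,11-19)=0
  Job 3: p=10, d=24, C=21, tardiness=max(0,21-24)=0
Total tardiness = 0

0


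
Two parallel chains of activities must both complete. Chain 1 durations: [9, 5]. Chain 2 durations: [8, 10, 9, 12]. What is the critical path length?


Path A total = 9 + 5 = 14
Path B total = 8 + 10 + 9 + 12 = 39
Critical path = longest path = max(14, 39) = 39

39


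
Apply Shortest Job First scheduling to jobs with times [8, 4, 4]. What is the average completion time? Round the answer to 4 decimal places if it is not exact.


SJF order (ascending): [4, 4, 8]
Completion times:
  Job 1: burst=4, C=4
  Job 2: burst=4, C=8
  Job 3: burst=8, C=16
Average completion = 28/3 = 9.3333

9.3333


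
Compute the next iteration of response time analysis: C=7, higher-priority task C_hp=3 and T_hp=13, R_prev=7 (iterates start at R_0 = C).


R_next = C + ceil(R_prev / T_hp) * C_hp
ceil(7 / 13) = ceil(0.5385) = 1
Interference = 1 * 3 = 3
R_next = 7 + 3 = 10

10


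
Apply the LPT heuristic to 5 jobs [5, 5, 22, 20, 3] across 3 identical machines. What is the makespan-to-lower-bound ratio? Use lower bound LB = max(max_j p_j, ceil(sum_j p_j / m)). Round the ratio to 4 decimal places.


LPT order: [22, 20, 5, 5, 3]
Machine loads after assignment: [22, 20, 13]
LPT makespan = 22
Lower bound = max(max_job, ceil(total/3)) = max(22, 19) = 22
Ratio = 22 / 22 = 1.0

1.0


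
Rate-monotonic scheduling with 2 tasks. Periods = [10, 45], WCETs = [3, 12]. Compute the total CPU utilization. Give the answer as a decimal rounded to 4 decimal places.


Compute individual utilizations (exact fractions):
  Task 1: C/T = 3/10 (approx. 0.3)
  Task 2: C/T = 12/45 = 4/15 (approx. 0.2667)
Total utilization U = 3/10 + 4/15 = 17/30
Rounded to 4 decimal places: U = 0.5667
RM (Liu & Layland) bound for 2 tasks = 0.828427; compare with U = 17/30 (approx. 0.566667)
U <= bound, so schedulable by RM sufficient condition.

0.5667


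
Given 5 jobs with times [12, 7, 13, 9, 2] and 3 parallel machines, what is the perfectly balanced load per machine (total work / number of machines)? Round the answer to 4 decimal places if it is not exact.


Total processing time = 12 + 7 + 13 + 9 + 2 = 43
Number of machines = 3
Ideal balanced load = 43 / 3 = 14.3333

14.3333


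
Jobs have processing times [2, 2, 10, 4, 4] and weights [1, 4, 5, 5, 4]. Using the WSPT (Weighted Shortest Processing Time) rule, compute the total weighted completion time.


Compute p/w ratios and sort ascending (WSPT): [(2, 4), (4, 5), (4, 4), (2, 1), (10, 5)]
Compute weighted completion times:
  Job (p=2,w=4): C=2, w*C=4*2=8
  Job (p=4,w=5): C=6, w*C=5*6=30
  Job (p=4,w=4): C=10, w*C=4*10=40
  Job (p=2,w=1): C=12, w*C=1*12=12
  Job (p=10,w=5): C=22, w*C=5*22=110
Total weighted completion time = 200

200


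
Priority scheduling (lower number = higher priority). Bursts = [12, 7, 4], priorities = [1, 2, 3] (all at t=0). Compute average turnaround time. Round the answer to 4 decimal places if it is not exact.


Sort by priority (ascending = highest first):
Order: [(1, 12), (2, 7), (3, 4)]
Completion times:
  Priority 1, burst=12, C=12
  Priority 2, burst=7, C=19
  Priority 3, burst=4, C=23
Average turnaround = 54/3 = 18.0

18.0


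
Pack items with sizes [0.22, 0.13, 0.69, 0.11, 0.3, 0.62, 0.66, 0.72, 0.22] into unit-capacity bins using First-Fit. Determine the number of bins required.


Place items sequentially using First-Fit:
  Item 0.22 -> new Bin 1
  Item 0.13 -> Bin 1 (now 0.35)
  Item 0.69 -> new Bin 2
  Item 0.11 -> Bin 1 (now 0.46)
  Item 0.3 -> Bin 1 (now 0.76)
  Item 0.62 -> new Bin 3
  Item 0.66 -> new Bin 4
  Item 0.72 -> new Bin 5
  Item 0.22 -> Bin 1 (now 0.98)
Total bins used = 5

5


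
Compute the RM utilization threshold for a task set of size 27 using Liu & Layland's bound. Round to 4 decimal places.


Compute 2^(1/27) = 1.0260044847
Subtract 1: 1.0260044847 - 1 = 0.0260044847
Multiply by n: 27 * 0.0260044847 = 0.7021210869
Round to 4 dp: 0.7021

0.7021


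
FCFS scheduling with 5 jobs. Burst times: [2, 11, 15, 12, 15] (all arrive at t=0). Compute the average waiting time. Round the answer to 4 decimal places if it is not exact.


FCFS order (as given): [2, 11, 15, 12, 15]
Waiting times:
  Job 1: wait = 0
  Job 2: wait = 2
  Job 3: wait = 13
  Job 4: wait = 28
  Job 5: wait = 40
Sum of waiting times = 83
Average waiting time = 83/5 = 16.6

16.6


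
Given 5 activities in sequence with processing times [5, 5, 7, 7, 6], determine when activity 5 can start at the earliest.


Activity 5 starts after activities 1 through 4 complete.
Predecessor durations: [5, 5, 7, 7]
ES = 5 + 5 + 7 + 7 = 24

24


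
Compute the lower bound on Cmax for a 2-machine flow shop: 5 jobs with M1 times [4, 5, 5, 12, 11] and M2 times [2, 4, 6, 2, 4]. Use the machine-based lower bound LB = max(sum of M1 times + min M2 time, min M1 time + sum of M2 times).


LB1 = sum(M1 times) + min(M2 times) = 37 + 2 = 39
LB2 = min(M1 times) + sum(M2 times) = 4 + 18 = 22
Lower bound = max(LB1, LB2) = max(39, 22) = 39

39


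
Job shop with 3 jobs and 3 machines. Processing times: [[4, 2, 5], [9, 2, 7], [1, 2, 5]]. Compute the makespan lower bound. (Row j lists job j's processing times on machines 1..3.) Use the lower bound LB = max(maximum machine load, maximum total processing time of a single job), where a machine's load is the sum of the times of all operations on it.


Machine loads:
  Machine 1: 4 + 9 + 1 = 14
  Machine 2: 2 + 2 + 2 = 6
  Machine 3: 5 + 7 + 5 = 17
Max machine load = 17
Job totals:
  Job 1: 11
  Job 2: 18
  Job 3: 8
Max job total = 18
Lower bound = max(17, 18) = 18

18


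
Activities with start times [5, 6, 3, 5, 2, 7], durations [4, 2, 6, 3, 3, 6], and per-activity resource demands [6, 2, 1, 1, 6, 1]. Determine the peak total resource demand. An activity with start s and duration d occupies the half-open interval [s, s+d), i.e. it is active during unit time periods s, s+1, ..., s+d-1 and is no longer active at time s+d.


Each activity i is active on [start_i, start_i + duration_i).
Compute total resource usage per time slot:
  t=0: active resources = [], total = 0
  t=1: active resources = [], total = 0
  t=2: active resources = [6], total = 6
  t=3: active resources = [1, 6], total = 7
  t=4: active resources = [1, 6], total = 7
  t=5: active resources = [6, 1, 1], total = 8
  t=6: active resources = [6, 2, 1, 1], total = 10
  t=7: active resources = [6, 2, 1, 1, 1], total = 11
  t=8: active resources = [6, 1, 1], total = 8
  t=9: active resources = [1], total = 1
  t=10: active resources = [1], total = 1
  t=11: active resources = [1], total = 1
  t=12: active resources = [1], total = 1
Peak resource demand = 11

11


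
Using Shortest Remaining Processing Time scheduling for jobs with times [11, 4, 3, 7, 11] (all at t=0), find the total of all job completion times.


Since all jobs arrive at t=0, SRPT equals SPT ordering.
SPT order: [3, 4, 7, 11, 11]
Completion times:
  Job 1: p=3, C=3
  Job 2: p=4, C=7
  Job 3: p=7, C=14
  Job 4: p=11, C=25
  Job 5: p=11, C=36
Total completion time = 3 + 7 + 14 + 25 + 36 = 85

85


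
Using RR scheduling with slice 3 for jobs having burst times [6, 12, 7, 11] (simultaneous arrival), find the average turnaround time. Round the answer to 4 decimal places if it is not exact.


Time quantum = 3
Execution trace:
  J1 runs 3 units, time = 3
  J2 runs 3 units, time = 6
  J3 runs 3 units, time = 9
  J4 runs 3 units, time = 12
  J1 runs 3 units, time = 15
  J2 runs 3 units, time = 18
  J3 runs 3 units, time = 21
  J4 runs 3 units, time = 24
  J2 runs 3 units, time = 27
  J3 runs 1 units, time = 28
  J4 runs 3 units, time = 31
  J2 runs 3 units, time = 34
  J4 runs 2 units, time = 36
Finish times: [15, 34, 28, 36]
Average turnaround = 113/4 = 28.25

28.25


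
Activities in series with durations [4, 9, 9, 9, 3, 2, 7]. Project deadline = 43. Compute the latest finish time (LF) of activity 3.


LF(activity 3) = deadline - sum of successor durations
Successors: activities 4 through 7 with durations [9, 3, 2, 7]
Sum of successor durations = 21
LF = 43 - 21 = 22

22


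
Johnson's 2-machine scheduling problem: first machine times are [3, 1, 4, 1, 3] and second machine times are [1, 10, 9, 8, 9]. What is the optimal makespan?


Apply Johnson's rule:
  Group 1 (a <= b): [(2, 1, 10), (4, 1, 8), (5, 3, 9), (3, 4, 9)]
  Group 2 (a > b): [(1, 3, 1)]
Optimal job order: [2, 4, 5, 3, 1]
Schedule:
  Job 2: M1 done at 1, M2 done at 11
  Job 4: M1 done at 2, M2 done at 19
  Job 5: M1 done at 5, M2 done at 28
  Job 3: M1 done at 9, M2 done at 37
  Job 1: M1 done at 12, M2 done at 38
Makespan = 38

38


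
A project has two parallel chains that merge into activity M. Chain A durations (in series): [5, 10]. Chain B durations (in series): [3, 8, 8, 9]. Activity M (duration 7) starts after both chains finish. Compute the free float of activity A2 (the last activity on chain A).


ES(A2) = sum of predecessors on chain A = 5
EF(A2) = ES + duration = 5 + 10 = 15
Successor of A2 is M. ES(M) = max(sum(A), sum(B)) = max(15, 28) = 28
Free float = ES(successor) - EF(current) = 28 - 15 = 13

13


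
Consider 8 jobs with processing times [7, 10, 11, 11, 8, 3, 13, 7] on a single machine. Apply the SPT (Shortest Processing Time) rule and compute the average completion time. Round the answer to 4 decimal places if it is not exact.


Sort jobs by processing time (SPT order): [3, 7, 7, 8, 10, 11, 11, 13]
Compute completion times sequentially:
  Job 1: processing = 3, completes at 3
  Job 2: processing = 7, completes at 10
  Job 3: processing = 7, completes at 17
  Job 4: processing = 8, completes at 25
  Job 5: processing = 10, completes at 35
  Job 6: processing = 11, completes at 46
  Job 7: processing = 11, completes at 57
  Job 8: processing = 13, completes at 70
Sum of completion times = 263
Average completion time = 263/8 = 32.875

32.875


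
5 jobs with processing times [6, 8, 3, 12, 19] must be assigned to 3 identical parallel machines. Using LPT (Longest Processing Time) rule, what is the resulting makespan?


Sort jobs in decreasing order (LPT): [19, 12, 8, 6, 3]
Assign each job to the least loaded machine:
  Machine 1: jobs [19], load = 19
  Machine 2: jobs [12, 3], load = 15
  Machine 3: jobs [8, 6], load = 14
Makespan = max load = 19

19


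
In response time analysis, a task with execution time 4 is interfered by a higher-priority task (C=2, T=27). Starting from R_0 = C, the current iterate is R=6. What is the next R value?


R_next = C + ceil(R_prev / T_hp) * C_hp
ceil(6 / 27) = ceil(0.2222) = 1
Interference = 1 * 2 = 2
R_next = 4 + 2 = 6
R_next = R_prev, so the iteration has converged (response time = 6).

6


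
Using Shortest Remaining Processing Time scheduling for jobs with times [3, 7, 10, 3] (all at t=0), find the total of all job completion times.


Since all jobs arrive at t=0, SRPT equals SPT ordering.
SPT order: [3, 3, 7, 10]
Completion times:
  Job 1: p=3, C=3
  Job 2: p=3, C=6
  Job 3: p=7, C=13
  Job 4: p=10, C=23
Total completion time = 3 + 6 + 13 + 23 = 45

45


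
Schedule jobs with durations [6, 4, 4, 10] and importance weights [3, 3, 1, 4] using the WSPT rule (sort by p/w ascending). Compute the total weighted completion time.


Compute p/w ratios and sort ascending (WSPT): [(4, 3), (6, 3), (10, 4), (4, 1)]
Compute weighted completion times:
  Job (p=4,w=3): C=4, w*C=3*4=12
  Job (p=6,w=3): C=10, w*C=3*10=30
  Job (p=10,w=4): C=20, w*C=4*20=80
  Job (p=4,w=1): C=24, w*C=1*24=24
Total weighted completion time = 146

146


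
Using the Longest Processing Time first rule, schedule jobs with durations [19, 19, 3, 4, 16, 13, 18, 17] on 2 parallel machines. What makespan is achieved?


Sort jobs in decreasing order (LPT): [19, 19, 18, 17, 16, 13, 4, 3]
Assign each job to the least loaded machine:
  Machine 1: jobs [19, 18, 13, 4], load = 54
  Machine 2: jobs [19, 17, 16, 3], load = 55
Makespan = max load = 55

55


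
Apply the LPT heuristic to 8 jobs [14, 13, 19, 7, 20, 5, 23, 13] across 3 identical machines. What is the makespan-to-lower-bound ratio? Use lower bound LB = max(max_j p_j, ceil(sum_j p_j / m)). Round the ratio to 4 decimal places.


LPT order: [23, 20, 19, 14, 13, 13, 7, 5]
Machine loads after assignment: [36, 40, 38]
LPT makespan = 40
Lower bound = max(max_job, ceil(total/3)) = max(23, 38) = 38
Ratio = 40 / 38 = 1.0526

1.0526


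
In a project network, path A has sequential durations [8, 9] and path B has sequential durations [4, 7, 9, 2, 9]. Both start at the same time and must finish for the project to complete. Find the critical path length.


Path A total = 8 + 9 = 17
Path B total = 4 + 7 + 9 + 2 + 9 = 31
Critical path = longest path = max(17, 31) = 31

31


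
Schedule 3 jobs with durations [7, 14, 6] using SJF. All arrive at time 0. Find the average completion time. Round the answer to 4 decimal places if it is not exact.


SJF order (ascending): [6, 7, 14]
Completion times:
  Job 1: burst=6, C=6
  Job 2: burst=7, C=13
  Job 3: burst=14, C=27
Average completion = 46/3 = 15.3333

15.3333


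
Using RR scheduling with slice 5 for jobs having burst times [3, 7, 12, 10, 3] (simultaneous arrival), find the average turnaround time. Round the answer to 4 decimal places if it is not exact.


Time quantum = 5
Execution trace:
  J1 runs 3 units, time = 3
  J2 runs 5 units, time = 8
  J3 runs 5 units, time = 13
  J4 runs 5 units, time = 18
  J5 runs 3 units, time = 21
  J2 runs 2 units, time = 23
  J3 runs 5 units, time = 28
  J4 runs 5 units, time = 33
  J3 runs 2 units, time = 35
Finish times: [3, 23, 35, 33, 21]
Average turnaround = 115/5 = 23.0

23.0


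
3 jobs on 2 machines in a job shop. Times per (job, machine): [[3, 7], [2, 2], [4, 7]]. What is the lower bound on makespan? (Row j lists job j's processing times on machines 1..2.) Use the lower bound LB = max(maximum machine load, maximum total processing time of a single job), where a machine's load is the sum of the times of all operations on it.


Machine loads:
  Machine 1: 3 + 2 + 4 = 9
  Machine 2: 7 + 2 + 7 = 16
Max machine load = 16
Job totals:
  Job 1: 10
  Job 2: 4
  Job 3: 11
Max job total = 11
Lower bound = max(16, 11) = 16

16


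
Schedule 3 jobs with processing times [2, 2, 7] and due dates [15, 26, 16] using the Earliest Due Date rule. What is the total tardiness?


Sort by due date (EDD order): [(2, 15), (7, 16), (2, 26)]
Compute completion times and tardiness:
  Job 1: p=2, d=15, C=2, tardiness=max(0,2-15)=0
  Job 2: p=7, d=16, C=9, tardiness=max(0,9-16)=0
  Job 3: p=2, d=26, C=11, tardiness=max(0,11-26)=0
Total tardiness = 0

0


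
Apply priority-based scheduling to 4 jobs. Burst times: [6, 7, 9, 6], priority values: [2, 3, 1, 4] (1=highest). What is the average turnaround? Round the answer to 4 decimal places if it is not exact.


Sort by priority (ascending = highest first):
Order: [(1, 9), (2, 6), (3, 7), (4, 6)]
Completion times:
  Priority 1, burst=9, C=9
  Priority 2, burst=6, C=15
  Priority 3, burst=7, C=22
  Priority 4, burst=6, C=28
Average turnaround = 74/4 = 18.5

18.5


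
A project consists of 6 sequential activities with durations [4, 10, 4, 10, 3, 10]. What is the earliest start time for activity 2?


Activity 2 starts after activities 1 through 1 complete.
Predecessor durations: [4]
ES = 4 = 4

4


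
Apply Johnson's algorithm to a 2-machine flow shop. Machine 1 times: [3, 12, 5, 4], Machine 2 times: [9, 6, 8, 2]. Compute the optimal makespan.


Apply Johnson's rule:
  Group 1 (a <= b): [(1, 3, 9), (3, 5, 8)]
  Group 2 (a > b): [(2, 12, 6), (4, 4, 2)]
Optimal job order: [1, 3, 2, 4]
Schedule:
  Job 1: M1 done at 3, M2 done at 12
  Job 3: M1 done at 8, M2 done at 20
  Job 2: M1 done at 20, M2 done at 26
  Job 4: M1 done at 24, M2 done at 28
Makespan = 28

28
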